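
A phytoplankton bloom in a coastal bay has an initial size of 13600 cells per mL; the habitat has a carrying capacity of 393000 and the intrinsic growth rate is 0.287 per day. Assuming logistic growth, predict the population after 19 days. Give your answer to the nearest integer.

351051 cells per mL

A = (K − N₀)/N₀ = (393000 − 13600)/13600 = 27.897.
N(t) = K/(1 + A·e^(−rt)) = 393000/(1 + 27.897×e^(−0.287×19)).
e^(−5.453) = 0.0042834; denominator = 1 + 27.897×0.0042834 = 1.1195.
N = 393000/1.1195 = 351051.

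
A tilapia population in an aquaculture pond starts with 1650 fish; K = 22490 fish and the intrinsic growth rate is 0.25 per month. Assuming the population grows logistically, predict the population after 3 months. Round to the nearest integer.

3228 fish

A = (K − N₀)/N₀ = (22490 − 1650)/1650 = 12.63.
N(t) = K/(1 + A·e^(−rt)) = 22490/(1 + 12.63×e^(−0.25×3)).
e^(−0.75) = 0.47237; denominator = 1 + 12.63×0.47237 = 6.9661.
N = 22490/6.9661 = 3228.48.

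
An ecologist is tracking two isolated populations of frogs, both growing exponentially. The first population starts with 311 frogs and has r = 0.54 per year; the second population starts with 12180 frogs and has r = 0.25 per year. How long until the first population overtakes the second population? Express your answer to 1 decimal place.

12.6 years

Set 311·e^(0.54t) = 12180·e^(0.25t).
e^((0.54 − 0.25)t) = 12180/311 → e^(0.29·t) = 39.164.
0.29·t = ln(39.164) = 3.6678, so t = 3.6678/0.29 = 12.647.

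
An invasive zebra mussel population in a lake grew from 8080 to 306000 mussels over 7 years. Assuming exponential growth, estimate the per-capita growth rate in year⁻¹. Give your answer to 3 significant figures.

From N(t) = N₀·e^(rt): e^(r·7) = 306000/8080 = 37.871.
r·7 = ln(37.871) = 3.6342, so r = 3.6342/7 = 0.51917.

0.519 per year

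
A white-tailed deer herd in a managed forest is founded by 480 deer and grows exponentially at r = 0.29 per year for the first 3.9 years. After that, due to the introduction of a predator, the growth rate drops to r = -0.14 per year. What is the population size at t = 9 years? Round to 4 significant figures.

728.4 deer

Phase 1: N(3.9) = 480·e^(0.29×3.9) = 480·e^1.131 = 1487.4.
Phase 2 runs for 9 − 3.9 = 5.1 years at r = -0.14.
N(9) = 1487.4·e^(-0.14×5.1) = 1487.4·e^-0.714 = 728.353.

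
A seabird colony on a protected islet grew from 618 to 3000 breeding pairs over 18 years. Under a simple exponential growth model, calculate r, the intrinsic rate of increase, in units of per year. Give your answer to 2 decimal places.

From N(t) = N₀·e^(rt): e^(r·18) = 3000/618 = 4.8544.
r·18 = ln(4.8544) = 1.5799, so r = 1.5799/18 = 0.087771.

0.09 per year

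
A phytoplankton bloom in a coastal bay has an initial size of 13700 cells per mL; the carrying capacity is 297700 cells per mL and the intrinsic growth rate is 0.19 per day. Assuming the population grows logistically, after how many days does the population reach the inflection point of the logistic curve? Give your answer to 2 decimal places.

Logistic growth is fastest at N = K/2 = 148850.
A = (K − N₀)/N₀ = 20.73. Set K/(1 + A·e^(−rt)) = K/2 → A·e^(−rt) = 1.
e^(−0.19t) = 1/20.73 = 0.0482394, so t = ln(20.73)/0.19 = 3.0316/0.19 = 15.956.

15.96 days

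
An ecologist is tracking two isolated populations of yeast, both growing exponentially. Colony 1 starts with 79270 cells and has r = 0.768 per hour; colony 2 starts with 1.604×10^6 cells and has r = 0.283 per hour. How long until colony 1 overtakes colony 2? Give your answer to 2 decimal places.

Set 79270·e^(0.768t) = 1.604×10^6·e^(0.283t).
e^((0.768 − 0.283)t) = 1.604×10^6/79270 → e^(0.485·t) = 20.235.
0.485·t = ln(20.235) = 3.0074, so t = 3.0074/0.485 = 6.2008.

6.20 hours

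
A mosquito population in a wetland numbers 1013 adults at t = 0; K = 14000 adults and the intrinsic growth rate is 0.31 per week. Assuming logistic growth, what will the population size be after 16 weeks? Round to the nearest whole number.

A = (K − N₀)/N₀ = (14000 − 1013)/1013 = 12.82.
N(t) = K/(1 + A·e^(−rt)) = 14000/(1 + 12.82×e^(−0.31×16)).
e^(−4.96) = 0.0070129; denominator = 1 + 12.82×0.0070129 = 1.0899.
N = 14000/1.0899 = 12845.1.

12845 adults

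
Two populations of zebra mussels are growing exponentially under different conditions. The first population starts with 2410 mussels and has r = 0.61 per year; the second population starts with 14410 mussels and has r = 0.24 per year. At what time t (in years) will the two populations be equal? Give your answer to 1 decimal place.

Set 2410·e^(0.61t) = 14410·e^(0.24t).
e^((0.61 − 0.24)t) = 14410/2410 → e^(0.37·t) = 5.9793.
0.37·t = ln(5.9793) = 1.7883, so t = 1.7883/0.37 = 4.8332.

4.8 years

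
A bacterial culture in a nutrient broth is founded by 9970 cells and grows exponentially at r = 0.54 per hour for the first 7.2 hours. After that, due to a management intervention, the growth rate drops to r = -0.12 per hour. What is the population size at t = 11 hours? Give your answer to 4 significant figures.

Phase 1: N(7.2) = 9970·e^(0.54×7.2) = 9970·e^3.888 = 486667.
Phase 2 runs for 11 − 7.2 = 3.8 hours at r = -0.12.
N(11) = 486667·e^(-0.12×3.8) = 486667·e^-0.456 = 308456.

308500 cells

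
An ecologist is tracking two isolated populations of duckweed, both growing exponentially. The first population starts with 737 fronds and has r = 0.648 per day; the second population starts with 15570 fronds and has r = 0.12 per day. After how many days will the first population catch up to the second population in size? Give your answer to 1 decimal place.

Set 737·e^(0.648t) = 15570·e^(0.12t).
e^((0.648 − 0.12)t) = 15570/737 → e^(0.528·t) = 21.126.
0.528·t = ln(21.126) = 3.0505, so t = 3.0505/0.528 = 5.7775.

5.8 days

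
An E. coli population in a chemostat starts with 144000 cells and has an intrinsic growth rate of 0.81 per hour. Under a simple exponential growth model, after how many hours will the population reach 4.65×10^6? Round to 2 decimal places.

4.29 hours

Set N₀·e^(rt) = 4.65×10^6: e^(0.81·t) = 4.65×10^6/144000 = 32.292.
0.81·t = ln(32.292) = 3.4748, so t = 3.4748/0.81 = 4.2899.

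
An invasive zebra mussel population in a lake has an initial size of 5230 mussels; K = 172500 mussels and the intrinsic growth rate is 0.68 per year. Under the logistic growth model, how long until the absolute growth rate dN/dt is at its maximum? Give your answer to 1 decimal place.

5.1 years

Logistic growth is fastest at N = K/2 = 86250.
A = (K − N₀)/N₀ = 31.983. Set K/(1 + A·e^(−rt)) = K/2 → A·e^(−rt) = 1.
e^(−0.68t) = 1/31.983 = 0.0312668, so t = ln(31.983)/0.68 = 3.4652/0.68 = 5.0959.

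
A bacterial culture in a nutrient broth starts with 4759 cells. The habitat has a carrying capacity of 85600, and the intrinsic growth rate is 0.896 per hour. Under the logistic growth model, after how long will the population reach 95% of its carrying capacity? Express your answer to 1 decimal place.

6.4 hours

A = (K − N₀)/N₀ = (85600 − 4759)/4759 = 16.987.
Solve 85600/(1 + 16.987·e^(−0.896t)) = 81320: 1 + 16.987·e^(−0.896t) = 1.0526, so e^(−0.896t) = 0.00309835.
−0.896·t = ln(0.00309835) = -5.7769, so t = 5.7769/0.896 = 6.4474.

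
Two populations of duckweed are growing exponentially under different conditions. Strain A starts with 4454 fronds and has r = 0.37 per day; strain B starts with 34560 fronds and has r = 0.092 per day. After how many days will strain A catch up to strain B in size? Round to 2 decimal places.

7.37 days

Set 4454·e^(0.37t) = 34560·e^(0.092t).
e^((0.37 − 0.092)t) = 34560/4454 → e^(0.278·t) = 7.7593.
0.278·t = ln(7.7593) = 2.0489, so t = 2.0489/0.278 = 7.3701.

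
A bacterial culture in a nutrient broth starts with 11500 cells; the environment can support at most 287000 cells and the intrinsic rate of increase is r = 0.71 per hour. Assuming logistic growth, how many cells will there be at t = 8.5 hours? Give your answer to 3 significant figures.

A = (K − N₀)/N₀ = (287000 − 11500)/11500 = 23.957.
N(t) = K/(1 + A·e^(−rt)) = 287000/(1 + 23.957×e^(−0.71×8.5)).
e^(−6.035) = 0.0023935; denominator = 1 + 23.957×0.0023935 = 1.0573.
N = 287000/1.0573 = 271436.

271000 cells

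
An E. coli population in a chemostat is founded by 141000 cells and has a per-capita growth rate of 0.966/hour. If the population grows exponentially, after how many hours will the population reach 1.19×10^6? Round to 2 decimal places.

Set N₀·e^(rt) = 1.19×10^6: e^(0.966·t) = 1.19×10^6/141000 = 8.4397.
0.966·t = ln(8.4397) = 2.1329, so t = 2.1329/0.966 = 2.208.

2.21 hours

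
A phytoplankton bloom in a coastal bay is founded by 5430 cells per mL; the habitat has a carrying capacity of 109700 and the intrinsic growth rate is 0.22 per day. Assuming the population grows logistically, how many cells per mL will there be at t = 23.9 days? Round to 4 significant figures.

A = (K − N₀)/N₀ = (109700 − 5430)/5430 = 19.203.
N(t) = K/(1 + A·e^(−rt)) = 109700/(1 + 19.203×e^(−0.22×23.9)).
e^(−5.258) = 0.0052057; denominator = 1 + 19.203×0.0052057 = 1.1.
N = 109700/1.1 = 99730.6.

99730 cells per mL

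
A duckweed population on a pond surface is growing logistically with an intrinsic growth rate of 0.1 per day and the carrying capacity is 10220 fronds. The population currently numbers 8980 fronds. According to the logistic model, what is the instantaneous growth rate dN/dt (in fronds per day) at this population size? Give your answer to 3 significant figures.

dN/dt = rN(1 − N/K) = 0.1 × 8980 × (1 − 8980/10220).
1 − 8980/10220 = 0.12133; dN/dt = 0.1 × 8980 × 0.12133 = 108.95.

109 fronds per day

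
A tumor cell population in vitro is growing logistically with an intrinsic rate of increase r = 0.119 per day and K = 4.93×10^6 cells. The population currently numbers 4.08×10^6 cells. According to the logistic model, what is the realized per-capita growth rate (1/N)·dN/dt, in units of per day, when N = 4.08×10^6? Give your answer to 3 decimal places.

(1/N)·dN/dt = r(1 − N/K) = 0.119 × (1 − 4.08×10^6/4.93×10^6).
= 0.119 × 0.17241 = 0.020517.

0.021 per day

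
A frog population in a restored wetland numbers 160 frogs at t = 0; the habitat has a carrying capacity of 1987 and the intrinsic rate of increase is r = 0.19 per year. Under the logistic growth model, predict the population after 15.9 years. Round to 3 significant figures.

A = (K − N₀)/N₀ = (1987 − 160)/160 = 11.419.
N(t) = K/(1 + A·e^(−rt)) = 1987/(1 + 11.419×e^(−0.19×15.9)).
e^(−3.021) = 0.048752; denominator = 1 + 11.419×0.048752 = 1.5567.
N = 1987/1.5567 = 1276.42.

1280 frogs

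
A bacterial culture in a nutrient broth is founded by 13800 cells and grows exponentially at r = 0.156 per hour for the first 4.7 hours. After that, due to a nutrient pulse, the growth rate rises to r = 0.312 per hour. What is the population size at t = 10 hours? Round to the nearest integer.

150125 cells

Phase 1: N(4.7) = 13800·e^(0.156×4.7) = 13800·e^0.7332 = 28727.9.
Phase 2 runs for 10 − 4.7 = 5.3 hours at r = 0.312.
N(10) = 28727.9·e^(0.312×5.3) = 28727.9·e^1.654 = 150125.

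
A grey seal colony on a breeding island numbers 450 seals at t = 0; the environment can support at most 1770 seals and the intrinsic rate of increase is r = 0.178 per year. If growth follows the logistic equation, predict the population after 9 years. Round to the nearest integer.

A = (K − N₀)/N₀ = (1770 − 450)/450 = 2.9333.
N(t) = K/(1 + A·e^(−rt)) = 1770/(1 + 2.9333×e^(−0.178×9)).
e^(−1.602) = 0.20149; denominator = 1 + 2.9333×0.20149 = 1.591.
N = 1770/1.591 = 1112.48.

1112 seals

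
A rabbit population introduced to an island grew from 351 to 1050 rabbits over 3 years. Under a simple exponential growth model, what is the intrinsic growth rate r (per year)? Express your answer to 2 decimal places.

0.37 per year

From N(t) = N₀·e^(rt): e^(r·3) = 1050/351 = 2.9915.
r·3 = ln(2.9915) = 1.0958, so r = 1.0958/3 = 0.36525.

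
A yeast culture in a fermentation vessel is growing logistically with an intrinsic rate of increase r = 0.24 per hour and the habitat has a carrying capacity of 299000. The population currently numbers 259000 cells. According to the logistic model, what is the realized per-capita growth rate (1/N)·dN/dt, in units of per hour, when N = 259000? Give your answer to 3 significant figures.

0.0321 per hour

(1/N)·dN/dt = r(1 − N/K) = 0.24 × (1 − 259000/299000).
= 0.24 × 0.13378 = 0.032107.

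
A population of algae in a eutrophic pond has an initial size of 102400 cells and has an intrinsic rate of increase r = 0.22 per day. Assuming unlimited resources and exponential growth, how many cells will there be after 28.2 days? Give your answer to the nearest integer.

50659736 cells

N(t) = N₀·e^(rt) = 102400 × e^(0.22×28.2) = 102400 × e^6.204.
e^6.204 ≈ 494.72, so N ≈ 102400 × 494.72 = 5.065974×10^7.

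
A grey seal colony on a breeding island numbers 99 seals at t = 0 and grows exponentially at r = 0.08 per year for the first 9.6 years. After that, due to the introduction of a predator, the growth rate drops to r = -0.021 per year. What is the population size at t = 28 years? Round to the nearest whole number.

Phase 1: N(9.6) = 99·e^(0.08×9.6) = 99·e^0.768 = 213.39.
Phase 2 runs for 28 − 9.6 = 18.4 years at r = -0.021.
N(28) = 213.39·e^(-0.021×18.4) = 213.39·e^-0.3864 = 144.998.

145 seals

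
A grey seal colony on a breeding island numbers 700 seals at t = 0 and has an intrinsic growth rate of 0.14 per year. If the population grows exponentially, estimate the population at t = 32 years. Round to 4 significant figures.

N(t) = N₀·e^(rt) = 700 × e^(0.14×32) = 700 × e^4.48.
e^4.48 ≈ 88.235, so N ≈ 700 × 88.235 = 61764.3.

61760 seals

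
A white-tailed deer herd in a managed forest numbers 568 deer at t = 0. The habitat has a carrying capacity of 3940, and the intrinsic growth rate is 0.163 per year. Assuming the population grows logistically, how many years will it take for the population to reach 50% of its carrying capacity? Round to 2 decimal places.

10.93 years

A = (K − N₀)/N₀ = (3940 − 568)/568 = 5.9366.
Solve 3940/(1 + 5.9366·e^(−0.163t)) = 1970: 1 + 5.9366·e^(−0.163t) = 2, so e^(−0.163t) = 0.168446.
−0.163·t = ln(0.168446) = -1.7811, so t = 1.7811/0.163 = 10.927.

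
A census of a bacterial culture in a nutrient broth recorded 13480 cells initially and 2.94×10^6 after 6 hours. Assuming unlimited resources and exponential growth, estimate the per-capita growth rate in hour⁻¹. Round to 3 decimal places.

From N(t) = N₀·e^(rt): e^(r·6) = 2.94×10^6/13480 = 218.1.
r·6 = ln(218.1) = 5.385, so r = 5.385/6 = 0.89749.

0.897 per hour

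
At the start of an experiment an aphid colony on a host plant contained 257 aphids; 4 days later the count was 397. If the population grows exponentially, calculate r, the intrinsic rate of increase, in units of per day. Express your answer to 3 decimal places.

0.109 per day

From N(t) = N₀·e^(rt): e^(r·4) = 397/257 = 1.5447.
r·4 = ln(1.5447) = 0.43486, so r = 0.43486/4 = 0.10872.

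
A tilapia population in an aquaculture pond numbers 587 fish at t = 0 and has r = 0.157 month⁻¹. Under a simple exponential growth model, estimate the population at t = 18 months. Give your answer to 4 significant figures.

9907 fish

N(t) = N₀·e^(rt) = 587 × e^(0.157×18) = 587 × e^2.826.
e^2.826 ≈ 16.878, so N ≈ 587 × 16.878 = 9907.28.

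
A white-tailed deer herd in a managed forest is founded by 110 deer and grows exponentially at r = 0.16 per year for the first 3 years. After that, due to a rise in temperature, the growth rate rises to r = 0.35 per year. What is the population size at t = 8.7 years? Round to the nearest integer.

Phase 1: N(3) = 110·e^(0.16×3) = 110·e^0.48 = 177.768.
Phase 2 runs for 8.7 − 3 = 5.7 years at r = 0.35.
N(8.7) = 177.768·e^(0.35×5.7) = 177.768·e^1.995 = 1306.99.

1307 deer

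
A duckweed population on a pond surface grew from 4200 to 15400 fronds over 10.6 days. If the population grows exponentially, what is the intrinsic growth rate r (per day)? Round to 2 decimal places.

From N(t) = N₀·e^(rt): e^(r·10.6) = 15400/4200 = 3.6667.
r·10.6 = ln(3.6667) = 1.2993, so r = 1.2993/10.6 = 0.12257.

0.12 per day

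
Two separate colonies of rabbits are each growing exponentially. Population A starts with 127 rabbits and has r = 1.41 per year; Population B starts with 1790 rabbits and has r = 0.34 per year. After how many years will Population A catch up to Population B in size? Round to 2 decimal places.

Set 127·e^(1.41t) = 1790·e^(0.34t).
e^((1.41 − 0.34)t) = 1790/127 → e^(1.07·t) = 14.094.
1.07·t = ln(14.094) = 2.6458, so t = 2.6458/1.07 = 2.4727.

2.47 years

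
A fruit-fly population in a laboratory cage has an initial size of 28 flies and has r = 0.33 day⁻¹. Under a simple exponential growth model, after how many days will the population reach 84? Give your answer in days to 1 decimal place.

3.3 days

Set N₀·e^(rt) = 84: e^(0.33·t) = 84/28 = 3.
0.33·t = ln(3) = 1.0986, so t = 1.0986/0.33 = 3.3291.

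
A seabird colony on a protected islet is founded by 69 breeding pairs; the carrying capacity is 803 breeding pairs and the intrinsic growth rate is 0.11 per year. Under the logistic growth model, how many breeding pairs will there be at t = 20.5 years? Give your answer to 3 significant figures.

A = (K − N₀)/N₀ = (803 − 69)/69 = 10.638.
N(t) = K/(1 + A·e^(−rt)) = 803/(1 + 10.638×e^(−0.11×20.5)).
e^(−2.255) = 0.10487; denominator = 1 + 10.638×0.10487 = 2.1156.
N = 803/2.1156 = 379.559.

380 breeding pairs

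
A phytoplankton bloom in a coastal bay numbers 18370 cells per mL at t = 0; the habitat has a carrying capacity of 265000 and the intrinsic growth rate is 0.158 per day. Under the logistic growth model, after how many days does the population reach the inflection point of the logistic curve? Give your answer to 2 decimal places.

16.44 days

Logistic growth is fastest at N = K/2 = 132500.
A = (K − N₀)/N₀ = 13.426. Set K/(1 + A·e^(−rt)) = K/2 → A·e^(−rt) = 1.
e^(−0.158t) = 1/13.426 = 0.074484, so t = ln(13.426)/0.158 = 2.5972/0.158 = 16.438.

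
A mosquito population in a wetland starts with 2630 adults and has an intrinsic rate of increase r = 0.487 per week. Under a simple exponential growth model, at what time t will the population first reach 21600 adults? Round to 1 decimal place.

Set N₀·e^(rt) = 21600: e^(0.487·t) = 21600/2630 = 8.2129.
0.487·t = ln(8.2129) = 2.1057, so t = 2.1057/0.487 = 4.3238.

4.3 weeks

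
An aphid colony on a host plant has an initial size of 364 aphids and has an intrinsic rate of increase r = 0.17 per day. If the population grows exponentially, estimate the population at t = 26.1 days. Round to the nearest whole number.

N(t) = N₀·e^(rt) = 364 × e^(0.17×26.1) = 364 × e^4.437.
e^4.437 ≈ 84.521, so N ≈ 364 × 84.521 = 30765.6.

30766 aphids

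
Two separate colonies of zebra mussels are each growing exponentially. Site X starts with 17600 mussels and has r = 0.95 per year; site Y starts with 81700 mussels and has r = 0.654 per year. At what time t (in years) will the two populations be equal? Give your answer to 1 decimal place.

5.2 years

Set 17600·e^(0.95t) = 81700·e^(0.654t).
e^((0.95 − 0.654)t) = 81700/17600 → e^(0.296·t) = 4.642.
0.296·t = ln(4.642) = 1.5352, so t = 1.5352/0.296 = 5.1863.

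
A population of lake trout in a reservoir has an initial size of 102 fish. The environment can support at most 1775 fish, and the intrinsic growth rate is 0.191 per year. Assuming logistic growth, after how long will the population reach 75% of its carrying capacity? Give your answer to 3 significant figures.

20.4 years

A = (K − N₀)/N₀ = (1775 − 102)/102 = 16.402.
Solve 1775/(1 + 16.402·e^(−0.191t)) = 1331.25: 1 + 16.402·e^(−0.191t) = 1.3333, so e^(−0.191t) = 0.0203228.
−0.191·t = ln(0.0203228) = -3.896, so t = 3.896/0.191 = 20.398.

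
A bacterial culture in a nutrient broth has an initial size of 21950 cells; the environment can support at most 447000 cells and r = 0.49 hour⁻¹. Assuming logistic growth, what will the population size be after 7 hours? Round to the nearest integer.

274712 cells

A = (K − N₀)/N₀ = (447000 − 21950)/21950 = 19.364.
N(t) = K/(1 + A·e^(−rt)) = 447000/(1 + 19.364×e^(−0.49×7)).
e^(−3.43) = 0.032387; denominator = 1 + 19.364×0.032387 = 1.6272.
N = 447000/1.6272 = 274712.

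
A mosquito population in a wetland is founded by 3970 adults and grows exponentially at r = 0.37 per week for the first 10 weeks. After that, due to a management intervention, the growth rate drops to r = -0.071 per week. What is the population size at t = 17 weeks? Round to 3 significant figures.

Phase 1: N(10) = 3970·e^(0.37×10) = 3970·e^3.7 = 160576.
Phase 2 runs for 17 − 10 = 7 weeks at r = -0.071.
N(17) = 160576·e^(-0.071×7) = 160576·e^-0.497 = 97686.8.

97700 adults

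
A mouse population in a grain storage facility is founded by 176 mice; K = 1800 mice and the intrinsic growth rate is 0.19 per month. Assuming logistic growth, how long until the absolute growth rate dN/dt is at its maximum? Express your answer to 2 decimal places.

Logistic growth is fastest at N = K/2 = 900.
A = (K − N₀)/N₀ = 9.2273. Set K/(1 + A·e^(−rt)) = K/2 → A·e^(−rt) = 1.
e^(−0.19t) = 1/9.2273 = 0.108374, so t = ln(9.2273)/0.19 = 2.2222/0.19 = 11.696.

11.70 months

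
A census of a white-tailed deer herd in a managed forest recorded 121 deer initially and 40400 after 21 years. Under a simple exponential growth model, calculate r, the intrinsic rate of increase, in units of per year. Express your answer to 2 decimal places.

From N(t) = N₀·e^(rt): e^(r·21) = 40400/121 = 333.88.
r·21 = ln(333.88) = 5.8108, so r = 5.8108/21 = 0.2767.

0.28 per year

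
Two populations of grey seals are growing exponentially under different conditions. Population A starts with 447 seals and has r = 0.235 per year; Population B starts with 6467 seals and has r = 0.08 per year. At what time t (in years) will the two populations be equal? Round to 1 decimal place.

17.2 years

Set 447·e^(0.235t) = 6467·e^(0.08t).
e^((0.235 − 0.08)t) = 6467/447 → e^(0.155·t) = 14.468.
0.155·t = ln(14.468) = 2.6719, so t = 2.6719/0.155 = 17.238.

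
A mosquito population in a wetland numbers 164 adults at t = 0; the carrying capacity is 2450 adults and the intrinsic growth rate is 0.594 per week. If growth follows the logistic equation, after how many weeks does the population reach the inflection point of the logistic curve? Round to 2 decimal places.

4.44 weeks

Logistic growth is fastest at N = K/2 = 1225.
A = (K − N₀)/N₀ = 13.939. Set K/(1 + A·e^(−rt)) = K/2 → A·e^(−rt) = 1.
e^(−0.594t) = 1/13.939 = 0.071741, so t = ln(13.939)/0.594 = 2.6347/0.594 = 4.4355.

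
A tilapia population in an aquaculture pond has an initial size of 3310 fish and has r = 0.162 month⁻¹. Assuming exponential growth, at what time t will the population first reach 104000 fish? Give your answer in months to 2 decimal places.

21.28 months

Set N₀·e^(rt) = 104000: e^(0.162·t) = 104000/3310 = 31.42.
0.162·t = ln(31.42) = 3.4474, so t = 3.4474/0.162 = 21.281.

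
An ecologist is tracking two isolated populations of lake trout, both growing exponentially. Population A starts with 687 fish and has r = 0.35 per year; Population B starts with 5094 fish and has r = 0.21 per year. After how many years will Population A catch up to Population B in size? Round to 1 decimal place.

Set 687·e^(0.35t) = 5094·e^(0.21t).
e^((0.35 − 0.21)t) = 5094/687 → e^(0.14·t) = 7.4148.
0.14·t = ln(7.4148) = 2.0035, so t = 2.0035/0.14 = 14.311.

14.3 years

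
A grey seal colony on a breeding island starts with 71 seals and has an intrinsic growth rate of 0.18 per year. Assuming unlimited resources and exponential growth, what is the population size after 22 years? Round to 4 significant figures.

3724 seals

N(t) = N₀·e^(rt) = 71 × e^(0.18×22) = 71 × e^3.96.
e^3.96 ≈ 52.457, so N ≈ 71 × 52.457 = 3724.47.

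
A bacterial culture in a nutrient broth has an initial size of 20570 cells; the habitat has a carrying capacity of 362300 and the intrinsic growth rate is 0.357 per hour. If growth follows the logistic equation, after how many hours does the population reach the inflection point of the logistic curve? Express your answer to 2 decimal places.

7.87 hours

Logistic growth is fastest at N = K/2 = 181150.
A = (K − N₀)/N₀ = 16.613. Set K/(1 + A·e^(−rt)) = K/2 → A·e^(−rt) = 1.
e^(−0.357t) = 1/16.613 = 0.0601937, so t = ln(16.613)/0.357 = 2.8102/0.357 = 7.8717.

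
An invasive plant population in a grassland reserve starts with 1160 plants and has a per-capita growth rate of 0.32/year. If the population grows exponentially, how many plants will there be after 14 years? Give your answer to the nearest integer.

N(t) = N₀·e^(rt) = 1160 × e^(0.32×14) = 1160 × e^4.48.
e^4.48 ≈ 88.235, so N ≈ 1160 × 88.235 = 102352.

102352 plants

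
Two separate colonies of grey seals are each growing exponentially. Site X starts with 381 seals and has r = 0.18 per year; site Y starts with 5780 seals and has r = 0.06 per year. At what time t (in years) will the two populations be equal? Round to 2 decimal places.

Set 381·e^(0.18t) = 5780·e^(0.06t).
e^((0.18 − 0.06)t) = 5780/381 → e^(0.12·t) = 15.171.
0.12·t = ln(15.171) = 2.7194, so t = 2.7194/0.12 = 22.661.

22.66 years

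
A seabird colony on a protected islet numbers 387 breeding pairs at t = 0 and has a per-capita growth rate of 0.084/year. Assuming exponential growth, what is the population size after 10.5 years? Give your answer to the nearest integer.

N(t) = N₀·e^(rt) = 387 × e^(0.084×10.5) = 387 × e^0.882.
e^0.882 ≈ 2.4157, so N ≈ 387 × 2.4157 = 934.886.

935 breeding pairs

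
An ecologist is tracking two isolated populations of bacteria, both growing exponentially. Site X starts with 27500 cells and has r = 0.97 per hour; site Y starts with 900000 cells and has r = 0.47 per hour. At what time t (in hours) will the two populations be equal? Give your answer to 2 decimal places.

Set 27500·e^(0.97t) = 900000·e^(0.47t).
e^((0.97 − 0.47)t) = 900000/27500 → e^(0.5·t) = 32.727.
0.5·t = ln(32.727) = 3.4882, so t = 3.4882/0.5 = 6.9764.

6.98 hours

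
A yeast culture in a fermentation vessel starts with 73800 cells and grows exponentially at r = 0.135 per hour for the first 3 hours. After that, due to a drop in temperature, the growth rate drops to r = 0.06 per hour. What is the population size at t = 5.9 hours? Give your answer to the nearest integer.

131678 cells

Phase 1: N(3) = 73800·e^(0.135×3) = 73800·e^0.405 = 110649.
Phase 2 runs for 5.9 − 3 = 2.9 hours at r = 0.06.
N(5.9) = 110649·e^(0.06×2.9) = 110649·e^0.174 = 131678.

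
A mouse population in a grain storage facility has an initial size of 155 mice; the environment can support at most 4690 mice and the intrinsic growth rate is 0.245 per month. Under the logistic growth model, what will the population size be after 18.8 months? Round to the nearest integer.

A = (K − N₀)/N₀ = (4690 − 155)/155 = 29.258.
N(t) = K/(1 + A·e^(−rt)) = 4690/(1 + 29.258×e^(−0.245×18.8)).
e^(−4.606) = 0.0099917; denominator = 1 + 29.258×0.0099917 = 1.2923.
N = 4690/1.2923 = 3629.08.

3629 mice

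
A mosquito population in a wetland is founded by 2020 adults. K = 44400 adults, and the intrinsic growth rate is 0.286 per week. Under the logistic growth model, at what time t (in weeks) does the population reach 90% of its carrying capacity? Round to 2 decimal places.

18.32 weeks

A = (K − N₀)/N₀ = (44400 − 2020)/2020 = 20.98.
Solve 44400/(1 + 20.98·e^(−0.286t)) = 39960: 1 + 20.98·e^(−0.286t) = 1.1111, so e^(−0.286t) = 0.005296.
−0.286·t = ln(0.005296) = -5.2408, so t = 5.2408/0.286 = 18.324.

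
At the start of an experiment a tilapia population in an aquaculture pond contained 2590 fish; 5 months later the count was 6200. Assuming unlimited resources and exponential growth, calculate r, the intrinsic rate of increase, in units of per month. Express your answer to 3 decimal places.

From N(t) = N₀·e^(rt): e^(r·5) = 6200/2590 = 2.3938.
r·5 = ln(2.3938) = 0.87289, so r = 0.87289/5 = 0.17458.

0.175 per month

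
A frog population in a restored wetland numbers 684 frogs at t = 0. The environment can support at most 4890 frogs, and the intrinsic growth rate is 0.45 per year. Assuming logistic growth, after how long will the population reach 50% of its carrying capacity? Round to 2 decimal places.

4.04 years

A = (K − N₀)/N₀ = (4890 − 684)/684 = 6.1491.
Solve 4890/(1 + 6.1491·e^(−0.45t)) = 2445: 1 + 6.1491·e^(−0.45t) = 2, so e^(−0.45t) = 0.162625.
−0.45·t = ln(0.162625) = -1.8163, so t = 1.8163/0.45 = 4.0362.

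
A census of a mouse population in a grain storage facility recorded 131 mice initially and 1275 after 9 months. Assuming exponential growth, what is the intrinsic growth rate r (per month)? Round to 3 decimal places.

From N(t) = N₀·e^(rt): e^(r·9) = 1275/131 = 9.7328.
r·9 = ln(9.7328) = 2.2755, so r = 2.2755/9 = 0.25283.

0.253 per month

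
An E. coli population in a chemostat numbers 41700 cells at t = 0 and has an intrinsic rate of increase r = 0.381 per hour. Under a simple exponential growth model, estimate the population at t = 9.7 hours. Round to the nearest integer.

N(t) = N₀·e^(rt) = 41700 × e^(0.381×9.7) = 41700 × e^3.696.
e^3.696 ≈ 40.274, so N ≈ 41700 × 40.274 = 1.679416×10^6.

1679416 cells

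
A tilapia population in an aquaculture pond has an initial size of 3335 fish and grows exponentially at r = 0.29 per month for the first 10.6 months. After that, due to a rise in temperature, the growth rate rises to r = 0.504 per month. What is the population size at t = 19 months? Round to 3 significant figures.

4970000 fish

Phase 1: N(10.6) = 3335·e^(0.29×10.6) = 3335·e^3.074 = 72130.2.
Phase 2 runs for 19 − 10.6 = 8.4 months at r = 0.504.
N(19) = 72130.2·e^(0.504×8.4) = 72130.2·e^4.234 = 4.974463×10^6.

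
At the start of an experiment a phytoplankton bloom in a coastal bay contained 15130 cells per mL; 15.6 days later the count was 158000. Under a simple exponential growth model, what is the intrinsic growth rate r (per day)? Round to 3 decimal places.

From N(t) = N₀·e^(rt): e^(r·15.6) = 158000/15130 = 10.443.
r·15.6 = ln(10.443) = 2.3459, so r = 2.3459/15.6 = 0.15038.

0.150 per day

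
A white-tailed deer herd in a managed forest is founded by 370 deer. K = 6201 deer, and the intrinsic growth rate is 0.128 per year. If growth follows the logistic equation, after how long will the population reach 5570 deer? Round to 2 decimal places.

38.56 years

A = (K − N₀)/N₀ = (6201 − 370)/370 = 15.759.
Solve 6201/(1 + 15.759·e^(−0.128t)) = 5570: 1 + 15.759·e^(−0.128t) = 1.1133, so e^(−0.128t) = 0.00718841.
−0.128·t = ln(0.00718841) = -4.9353, so t = 4.9353/0.128 = 38.557.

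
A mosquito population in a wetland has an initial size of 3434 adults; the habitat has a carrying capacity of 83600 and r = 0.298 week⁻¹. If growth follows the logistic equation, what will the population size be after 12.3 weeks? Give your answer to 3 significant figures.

A = (K − N₀)/N₀ = (83600 − 3434)/3434 = 23.345.
N(t) = K/(1 + A·e^(−rt)) = 83600/(1 + 23.345×e^(−0.298×12.3)).
e^(−3.665) = 0.025594; denominator = 1 + 23.345×0.025594 = 1.5975.
N = 83600/1.5975 = 52332.3.

52300 adults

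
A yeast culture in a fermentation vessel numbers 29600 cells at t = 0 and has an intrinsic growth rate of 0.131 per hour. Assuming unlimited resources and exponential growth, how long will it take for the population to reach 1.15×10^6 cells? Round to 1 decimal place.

27.9 hours

Set N₀·e^(rt) = 1.15×10^6: e^(0.131·t) = 1.15×10^6/29600 = 38.851.
0.131·t = ln(38.851) = 3.6597, so t = 3.6597/0.131 = 27.937.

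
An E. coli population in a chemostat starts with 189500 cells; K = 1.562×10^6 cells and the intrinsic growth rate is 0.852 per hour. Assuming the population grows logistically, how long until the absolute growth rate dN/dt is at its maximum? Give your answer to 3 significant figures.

2.32 hours

Logistic growth is fastest at N = K/2 = 781000.
A = (K − N₀)/N₀ = 7.2427. Set K/(1 + A·e^(−rt)) = K/2 → A·e^(−rt) = 1.
e^(−0.852t) = 1/7.2427 = 0.138069, so t = ln(7.2427)/0.852 = 1.98/0.852 = 2.3239.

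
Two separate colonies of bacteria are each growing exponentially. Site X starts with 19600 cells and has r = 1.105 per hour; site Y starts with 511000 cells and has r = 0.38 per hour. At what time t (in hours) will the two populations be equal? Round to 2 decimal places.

Set 19600·e^(1.105t) = 511000·e^(0.38t).
e^((1.105 − 0.38)t) = 511000/19600 → e^(0.725·t) = 26.071.
0.725·t = ln(26.071) = 3.2608, so t = 3.2608/0.725 = 4.4977.

4.50 hours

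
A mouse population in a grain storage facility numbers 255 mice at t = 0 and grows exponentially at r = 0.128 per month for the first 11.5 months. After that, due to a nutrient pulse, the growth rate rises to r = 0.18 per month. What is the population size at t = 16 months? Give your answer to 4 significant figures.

Phase 1: N(11.5) = 255·e^(0.128×11.5) = 255·e^1.472 = 1111.28.
Phase 2 runs for 16 − 11.5 = 4.5 months at r = 0.18.
N(16) = 1111.28·e^(0.18×4.5) = 1111.28·e^0.81 = 2498.04.

2498 mice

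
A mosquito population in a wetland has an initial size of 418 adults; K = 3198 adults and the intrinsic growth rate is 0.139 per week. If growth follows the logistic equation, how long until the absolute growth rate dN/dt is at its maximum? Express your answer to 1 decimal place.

Logistic growth is fastest at N = K/2 = 1599.
A = (K − N₀)/N₀ = 6.6507. Set K/(1 + A·e^(−rt)) = K/2 → A·e^(−rt) = 1.
e^(−0.139t) = 1/6.6507 = 0.15036, so t = ln(6.6507)/0.139 = 1.8947/0.139 = 13.631.

13.6 weeks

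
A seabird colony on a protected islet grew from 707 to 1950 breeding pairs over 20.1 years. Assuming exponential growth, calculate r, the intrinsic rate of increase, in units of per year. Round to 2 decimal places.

0.05 per year

From N(t) = N₀·e^(rt): e^(r·20.1) = 1950/707 = 2.7581.
r·20.1 = ln(2.7581) = 1.0146, so r = 1.0146/20.1 = 0.050475.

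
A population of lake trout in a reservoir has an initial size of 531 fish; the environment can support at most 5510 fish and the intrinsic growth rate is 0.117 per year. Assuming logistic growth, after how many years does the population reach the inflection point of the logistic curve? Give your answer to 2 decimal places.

19.13 years

Logistic growth is fastest at N = K/2 = 2755.
A = (K − N₀)/N₀ = 9.3766. Set K/(1 + A·e^(−rt)) = K/2 → A·e^(−rt) = 1.
e^(−0.117t) = 1/9.3766 = 0.106648, so t = ln(9.3766)/0.117 = 2.2382/0.117 = 19.13.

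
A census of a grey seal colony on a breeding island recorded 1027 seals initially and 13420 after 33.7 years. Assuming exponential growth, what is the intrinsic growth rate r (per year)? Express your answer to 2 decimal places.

0.08 per year

From N(t) = N₀·e^(rt): e^(r·33.7) = 13420/1027 = 13.067.
r·33.7 = ln(13.067) = 2.5701, so r = 2.5701/33.7 = 0.076264.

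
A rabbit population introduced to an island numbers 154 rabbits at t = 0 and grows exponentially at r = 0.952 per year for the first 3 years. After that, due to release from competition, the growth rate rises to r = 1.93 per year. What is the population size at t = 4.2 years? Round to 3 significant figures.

27100 rabbits

Phase 1: N(3) = 154·e^(0.952×3) = 154·e^2.856 = 2678.34.
Phase 2 runs for 4.2 − 3 = 1.2 years at r = 1.93.
N(4.2) = 2678.34·e^(1.93×1.2) = 2678.34·e^2.316 = 27145.1.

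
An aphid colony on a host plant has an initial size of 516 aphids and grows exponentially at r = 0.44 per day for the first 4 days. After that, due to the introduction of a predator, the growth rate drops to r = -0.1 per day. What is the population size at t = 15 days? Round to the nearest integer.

Phase 1: N(4) = 516·e^(0.44×4) = 516·e^1.76 = 2999.22.
Phase 2 runs for 15 − 4 = 11 days at r = -0.1.
N(15) = 2999.22·e^(-0.1×11) = 2999.22·e^-1.1 = 998.353.

998 aphids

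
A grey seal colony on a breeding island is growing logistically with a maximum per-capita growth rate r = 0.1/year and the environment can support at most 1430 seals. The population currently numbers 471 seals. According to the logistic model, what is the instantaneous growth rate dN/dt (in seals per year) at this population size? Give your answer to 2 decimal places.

dN/dt = rN(1 − N/K) = 0.1 × 471 × (1 − 471/1430).
1 − 471/1430 = 0.67063; dN/dt = 0.1 × 471 × 0.67063 = 31.587.

31.59 seals per year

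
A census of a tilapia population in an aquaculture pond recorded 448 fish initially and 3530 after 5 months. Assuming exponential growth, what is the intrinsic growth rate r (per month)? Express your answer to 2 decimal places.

From N(t) = N₀·e^(rt): e^(r·5) = 3530/448 = 7.8795.
r·5 = ln(7.8795) = 2.0643, so r = 2.0643/5 = 0.41285.

0.41 per month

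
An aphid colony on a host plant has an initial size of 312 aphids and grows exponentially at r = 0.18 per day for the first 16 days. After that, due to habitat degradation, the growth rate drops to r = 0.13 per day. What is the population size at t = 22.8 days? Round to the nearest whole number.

13454 aphids

Phase 1: N(16) = 312·e^(0.18×16) = 312·e^2.88 = 5558.05.
Phase 2 runs for 22.8 − 16 = 6.8 days at r = 0.13.
N(22.8) = 5558.05·e^(0.13×6.8) = 5558.05·e^0.884 = 13453.6.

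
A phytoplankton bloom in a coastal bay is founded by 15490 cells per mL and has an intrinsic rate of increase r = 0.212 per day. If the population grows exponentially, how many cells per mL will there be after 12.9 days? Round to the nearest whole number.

238649 cells per mL

N(t) = N₀·e^(rt) = 15490 × e^(0.212×12.9) = 15490 × e^2.735.
e^2.735 ≈ 15.407, so N ≈ 15490 × 15.407 = 238649.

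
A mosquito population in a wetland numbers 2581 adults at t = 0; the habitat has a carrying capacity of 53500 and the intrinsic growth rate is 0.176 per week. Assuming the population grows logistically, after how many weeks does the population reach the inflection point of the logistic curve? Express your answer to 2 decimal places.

16.94 weeks

Logistic growth is fastest at N = K/2 = 26750.
A = (K − N₀)/N₀ = 19.728. Set K/(1 + A·e^(−rt)) = K/2 → A·e^(−rt) = 1.
e^(−0.176t) = 1/19.728 = 0.0506883, so t = ln(19.728)/0.176 = 2.9821/0.176 = 16.944.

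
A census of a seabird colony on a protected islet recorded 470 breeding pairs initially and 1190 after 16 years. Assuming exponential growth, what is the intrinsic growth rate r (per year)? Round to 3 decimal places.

From N(t) = N₀·e^(rt): e^(r·16) = 1190/470 = 2.5319.
r·16 = ln(2.5319) = 0.92898, so r = 0.92898/16 = 0.058061.

0.058 per year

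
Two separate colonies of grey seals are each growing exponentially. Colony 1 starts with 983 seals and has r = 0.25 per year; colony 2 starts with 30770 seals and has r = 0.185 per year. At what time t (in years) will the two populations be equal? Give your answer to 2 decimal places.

52.98 years

Set 983·e^(0.25t) = 30770·e^(0.185t).
e^((0.25 − 0.185)t) = 30770/983 → e^(0.065·t) = 31.302.
0.065·t = ln(31.302) = 3.4437, so t = 3.4437/0.065 = 52.98.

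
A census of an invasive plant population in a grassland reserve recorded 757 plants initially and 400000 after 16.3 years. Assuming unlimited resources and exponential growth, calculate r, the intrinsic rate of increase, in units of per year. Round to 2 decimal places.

From N(t) = N₀·e^(rt): e^(r·16.3) = 400000/757 = 528.4.
r·16.3 = ln(528.4) = 6.2699, so r = 6.2699/16.3 = 0.38465.

0.38 per year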